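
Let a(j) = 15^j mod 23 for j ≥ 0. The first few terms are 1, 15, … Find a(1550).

3

Listing terms: a(0) = 1,  a(1) = 15,  a(2) = 18,  a(3) = 17,  a(4) = 2,  a(5) = 7,  a(6) = 13,  a(7) = 11,  a(8) = 4,  a(9) = 14,  a(10) = 3,  a(11) = 22,  a(12) = 8,  a(13) = 5,  a(14) = 6,  a(15) = 21,  a(16) = 16,  a(17) = 10,  a(18) = 12,  a(19) = 19,  a(20) = 9,  a(21) = 20,  a(22) = 1.
Since a(22) = a(0) = 1, the sequence is periodic with period 22.
(1550 - 0) mod 22 = 10, so a(1550) = a(10) = 3.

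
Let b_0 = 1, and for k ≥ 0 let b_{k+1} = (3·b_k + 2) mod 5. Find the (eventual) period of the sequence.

4

Computing terms: b_0 = 1; b_1 = 0; b_2 = 2; b_3 = 3; b_4 = 1.
Since b_4 = b_0 = 1, the sequence is periodic with period 4.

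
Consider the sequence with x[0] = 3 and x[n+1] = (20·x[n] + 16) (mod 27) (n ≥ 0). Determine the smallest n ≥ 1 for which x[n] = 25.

x[0] = 3, x[1] = 22, x[2] = 24, x[3] = 10, x[4] = 0, x[5] = 16, x[6] = 12, x[7] = 13, x[8] = 6, x[9] = 1, x[10] = 9, x[11] = 7, x[12] = 21, x[13] = 4, x[14] = 15, x[15] = 19, x[16] = 18, x[17] = 25, x[18] = 3.
The sequence repeats with period 18.
The value 25 first appears (with n ≥ 1) at x[17].

17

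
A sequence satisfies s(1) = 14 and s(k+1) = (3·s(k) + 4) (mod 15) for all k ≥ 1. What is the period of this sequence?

4

We have s(1) = 14,  s(2) = 1,  s(3) = 7,  s(4) = 10,  s(5) = 4,  s(6) = 1.
Since s(6) = s(2) = 1, the sequence is eventually periodic: after a pre-period of length 1 it cycles with period 4.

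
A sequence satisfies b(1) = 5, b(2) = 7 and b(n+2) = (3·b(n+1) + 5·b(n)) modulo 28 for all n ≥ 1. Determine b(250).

We have b(1) = 5,  b(2) = 7,  b(3) = 18,  b(4) = 5,  b(5) = 21,  b(6) = 4,  b(7) = 5,  b(8) = 7.
Since (b(7), b(8)) = (b(1), b(2)) = (5, 7) (two consecutive terms determine the rest), the sequence is periodic with period 6.
So b(250) = b(1 + ((250-1) mod 6)) = b(4) = 5.

5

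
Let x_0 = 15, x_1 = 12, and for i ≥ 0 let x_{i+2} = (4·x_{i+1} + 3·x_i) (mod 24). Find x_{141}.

12

Computing terms: x_0 = 15, x_1 = 12, x_2 = 21, x_3 = 0, x_4 = 15, x_5 = 12.
The sequence repeats with period 4.
(141 - 0) mod 4 = 1, so x_{141} = x_1 = 12.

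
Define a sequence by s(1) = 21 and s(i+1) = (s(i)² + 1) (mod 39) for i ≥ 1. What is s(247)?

Computing terms: s(1) = 21, s(2) = 13, s(3) = 14, s(4) = 2, s(5) = 5, s(6) = 26, s(7) = 14.
Since s(7) = s(3) = 14, the sequence is eventually periodic: after a pre-period of length 2 it cycles with period 4.
For i ≥ 3, s(i) depends only on (i - 3) mod 4. (247 - 3) mod 4 = 0, so s(247) = s(3) = 14.

14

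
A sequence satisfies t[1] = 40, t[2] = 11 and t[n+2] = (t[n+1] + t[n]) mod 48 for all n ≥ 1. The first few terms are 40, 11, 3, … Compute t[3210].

23

t[1] = 40,  t[2] = 11,  t[3] = 3,  t[4] = 14,  t[5] = 17,  t[6] = 31,  t[7] = 0,  t[8] = 31,  t[9] = 31,  t[10] = 14,  t[11] = 45,  t[12] = 11,  t[13] = 8,  t[14] = 19,  t[15] = 27,  t[16] = 46,  t[17] = 25,  t[18] = 23,  t[19] = 0,  t[20] = 23,  t[21] = 23,  t[22] = 46,  t[23] = 21,  t[24] = 19,  t[25] = 40,  t[26] = 11.
The sequence repeats with period 24.
(3210 - 1) mod 24 = 17, so t[3210] = t[18] = 23.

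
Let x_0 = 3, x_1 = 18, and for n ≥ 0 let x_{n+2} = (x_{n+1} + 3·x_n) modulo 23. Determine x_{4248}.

4

Listing terms: x_0 = 3; x_1 = 18; x_2 = 4; x_3 = 12; x_4 = 1; x_5 = 14; x_6 = 17; x_7 = 13; x_8 = 18; x_9 = 11; x_{10} = 19; x_{11} = 6; x_{12} = 17; x_{13} = 12; x_{14} = 17; x_{15} = 7; x_{16} = 12; x_{17} = 10; x_{18} = 0; x_{19} = 7; x_{20} = 7; x_{21} = 5; x_{22} = 3; x_{23} = 18.
Since (x_{22}, x_{23}) = (x_0, x_1) = (3, 18) (two consecutive terms determine the rest), the sequence is periodic with period 22.
(4248 - 0) mod 22 = 2, so x_{4248} = x_2 = 4.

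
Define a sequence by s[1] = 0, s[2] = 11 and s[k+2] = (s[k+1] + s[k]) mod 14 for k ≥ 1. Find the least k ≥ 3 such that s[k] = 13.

s[1] = 0; s[2] = 11; s[3] = 11; s[4] = 8; s[5] = 5; s[6] = 13; s[7] = 4; s[8] = 3; s[9] = 7; s[10] = 10; s[11] = 3; s[12] = 13; s[13] = 2; s[14] = 1; s[15] = 3; s[16] = 4; s[17] = 7; s[18] = 11; s[19] = 4; s[20] = 1; s[21] = 5; s[22] = 6; s[23] = 11; s[24] = 3; s[25] = 0; s[26] = 3; s[27] = 3; s[28] = 6; s[29] = 9; s[30] = 1; s[31] = 10; s[32] = 11; s[33] = 7; s[34] = 4; s[35] = 11; s[36] = 1; s[37] = 12; s[38] = 13; s[39] = 11; s[40] = 10; s[41] = 7; s[42] = 3; s[43] = 10; s[44] = 13; s[45] = 9; s[46] = 8; s[47] = 3; s[48] = 11; s[49] = 0; s[50] = 11.
The sequence repeats with period 48.
The value 13 first appears (with k ≥ 3) at s[6].

6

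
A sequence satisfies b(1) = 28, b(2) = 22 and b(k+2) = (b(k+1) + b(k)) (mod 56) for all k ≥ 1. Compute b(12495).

34

b(1) = 28; b(2) = 22; b(3) = 50; b(4) = 16; b(5) = 10; b(6) = 26; b(7) = 36; b(8) = 6; b(9) = 42; b(10) = 48; b(11) = 34; b(12) = 26; b(13) = 4; b(14) = 30; b(15) = 34; b(16) = 8; b(17) = 42; b(18) = 50; b(19) = 36; b(20) = 30; b(21) = 10; b(22) = 40; b(23) = 50; b(24) = 34; b(25) = 28; b(26) = 6; b(27) = 34; b(28) = 40; b(29) = 18; b(30) = 2; b(31) = 20; b(32) = 22; b(33) = 42; b(34) = 8; b(35) = 50; b(36) = 2; b(37) = 52; b(38) = 54; b(39) = 50; b(40) = 48; b(41) = 42; b(42) = 34; b(43) = 20; b(44) = 54; b(45) = 18; b(46) = 16; b(47) = 34; b(48) = 50; b(49) = 28; b(50) = 22.
Since (b(49), b(50)) = (b(1), b(2)) = (28, 22) (two consecutive terms determine the rest), the sequence is periodic with period 48.
(12495 - 1) mod 48 = 14, so b(12495) = b(15) = 34.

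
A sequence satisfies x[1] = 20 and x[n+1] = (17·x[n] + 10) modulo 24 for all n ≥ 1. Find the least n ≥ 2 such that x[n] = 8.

We have x[1] = 20; x[2] = 14; x[3] = 8; x[4] = 2; x[5] = 20.
Since x[5] = x[1] = 20, the sequence is periodic with period 4.
The value 8 first appears (with n ≥ 2) at x[3].

3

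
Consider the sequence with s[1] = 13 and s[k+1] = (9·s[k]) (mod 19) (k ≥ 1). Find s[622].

Listing terms: s[1] = 13; s[2] = 3; s[3] = 8; s[4] = 15; s[5] = 2; s[6] = 18; s[7] = 10; s[8] = 14; s[9] = 12; s[10] = 13.
Since s[10] = s[1] = 13, the sequence is periodic with period 9.
So s[622] = s[1 + ((622-1) mod 9)] = s[1] = 13.

13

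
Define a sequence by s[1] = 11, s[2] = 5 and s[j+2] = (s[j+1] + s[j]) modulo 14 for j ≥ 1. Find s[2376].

s[1] = 11; s[2] = 5; s[3] = 2; s[4] = 7; s[5] = 9; s[6] = 2; s[7] = 11; s[8] = 13; s[9] = 10; s[10] = 9; s[11] = 5; s[12] = 0; s[13] = 5; s[14] = 5; s[15] = 10; s[16] = 1; s[17] = 11; s[18] = 12; s[19] = 9; s[20] = 7; s[21] = 2; s[22] = 9; s[23] = 11; s[24] = 6; s[25] = 3; s[26] = 9; s[27] = 12; s[28] = 7; s[29] = 5; s[30] = 12; s[31] = 3; s[32] = 1; s[33] = 4; s[34] = 5; s[35] = 9; s[36] = 0; s[37] = 9; s[38] = 9; s[39] = 4; s[40] = 13; s[41] = 3; s[42] = 2; s[43] = 5; s[44] = 7; s[45] = 12; s[46] = 5; s[47] = 3; s[48] = 8; s[49] = 11; s[50] = 5.
Since (s[49], s[50]) = (s[1], s[2]) = (11, 5) (two consecutive terms determine the rest), the sequence is periodic with period 48.
(2376 - 1) mod 48 = 23, so s[2376] = s[24] = 6.

6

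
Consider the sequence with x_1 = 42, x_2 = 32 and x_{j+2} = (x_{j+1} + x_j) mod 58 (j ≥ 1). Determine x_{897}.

42

Listing terms: x_1 = 42, x_2 = 32, x_3 = 16, x_4 = 48, x_5 = 6, x_6 = 54, x_7 = 2, x_8 = 56, x_9 = 0, x_{10} = 56, x_{11} = 56, x_{12} = 54, x_{13} = 52, x_{14} = 48, x_{15} = 42, x_{16} = 32.
The sequence repeats with period 14.
So x_{897} = x_{1 + ((897-1) mod 14)} = x_1 = 42.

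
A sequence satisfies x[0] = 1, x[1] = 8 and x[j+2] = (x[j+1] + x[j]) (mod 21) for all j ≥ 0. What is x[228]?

5

Computing terms: x[0] = 1, x[1] = 8, x[2] = 9, x[3] = 17, x[4] = 5, x[5] = 1, x[6] = 6, x[7] = 7, x[8] = 13, x[9] = 20, x[10] = 12, x[11] = 11, x[12] = 2, x[13] = 13, x[14] = 15, x[15] = 7, x[16] = 1, x[17] = 8.
Since (x[16], x[17]) = (x[0], x[1]) = (1, 8) (two consecutive terms determine the rest), the sequence is periodic with period 16.
(228 - 0) mod 16 = 4, so x[228] = x[4] = 5.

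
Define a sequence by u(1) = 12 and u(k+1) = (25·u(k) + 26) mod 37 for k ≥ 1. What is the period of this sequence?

18

Listing terms: u(1) = 12,  u(2) = 30,  u(3) = 36,  u(4) = 1,  u(5) = 14,  u(6) = 6,  u(7) = 28,  u(8) = 23,  u(9) = 9,  u(10) = 29,  u(11) = 11,  u(12) = 5,  u(13) = 3,  u(14) = 27,  u(15) = 35,  u(16) = 13,  u(17) = 18,  u(18) = 32,  u(19) = 12.
The sequence repeats with period 18.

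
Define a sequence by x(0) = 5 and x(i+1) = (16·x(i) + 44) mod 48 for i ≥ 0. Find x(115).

28

x(0) = 5, x(1) = 28, x(2) = 12, x(3) = 44, x(4) = 28.
Since x(4) = x(1) = 28, the sequence is eventually periodic: after a pre-period of length 1 it cycles with period 3.
For i ≥ 1, x(i) depends only on (i - 1) mod 3. (115 - 1) mod 3 = 0, so x(115) = x(1) = 28.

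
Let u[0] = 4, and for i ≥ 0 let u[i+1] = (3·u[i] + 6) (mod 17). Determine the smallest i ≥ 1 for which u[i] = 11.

Listing terms: u[0] = 4, u[1] = 1, u[2] = 9, u[3] = 16, u[4] = 3, u[5] = 15, u[6] = 0, u[7] = 6, u[8] = 7, u[9] = 10, u[10] = 2, u[11] = 12, u[12] = 8, u[13] = 13, u[14] = 11, u[15] = 5, u[16] = 4.
Since u[16] = u[0] = 4, the sequence is periodic with period 16.
The value 11 first appears (with i ≥ 1) at u[14].

14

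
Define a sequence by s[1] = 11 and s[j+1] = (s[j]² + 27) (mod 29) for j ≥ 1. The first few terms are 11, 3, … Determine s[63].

Listing terms: s[1] = 11,  s[2] = 3,  s[3] = 7,  s[4] = 18,  s[5] = 3.
Since s[5] = s[2] = 3, the sequence is eventually periodic: after a pre-period of length 1 it cycles with period 3.
For j ≥ 2, s[j] depends only on (j - 2) mod 3. (63 - 2) mod 3 = 1, so s[63] = s[3] = 7.

7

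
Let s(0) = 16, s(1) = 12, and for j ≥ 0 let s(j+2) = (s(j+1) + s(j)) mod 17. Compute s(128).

s(0) = 16; s(1) = 12; s(2) = 11; s(3) = 6; s(4) = 0; s(5) = 6; s(6) = 6; s(7) = 12; s(8) = 1; s(9) = 13; s(10) = 14; s(11) = 10; s(12) = 7; s(13) = 0; s(14) = 7; s(15) = 7; s(16) = 14; s(17) = 4; s(18) = 1; s(19) = 5; s(20) = 6; s(21) = 11; s(22) = 0; s(23) = 11; s(24) = 11; s(25) = 5; s(26) = 16; s(27) = 4; s(28) = 3; s(29) = 7; s(30) = 10; s(31) = 0; s(32) = 10; s(33) = 10; s(34) = 3; s(35) = 13; s(36) = 16; s(37) = 12.
The sequence repeats with period 36.
(128 - 0) mod 36 = 20, so s(128) = s(20) = 6.

6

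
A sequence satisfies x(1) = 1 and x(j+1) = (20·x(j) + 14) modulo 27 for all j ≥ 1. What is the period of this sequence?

Computing terms: x(1) = 1, x(2) = 7, x(3) = 19, x(4) = 16, x(5) = 10, x(6) = 25, x(7) = 1.
Since x(7) = x(1) = 1, the sequence is periodic with period 6.

6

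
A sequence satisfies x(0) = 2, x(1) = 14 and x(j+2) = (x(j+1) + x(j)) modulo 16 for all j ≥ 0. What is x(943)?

x(0) = 2,  x(1) = 14,  x(2) = 0,  x(3) = 14,  x(4) = 14,  x(5) = 12,  x(6) = 10,  x(7) = 6,  x(8) = 0,  x(9) = 6,  x(10) = 6,  x(11) = 12,  x(12) = 2,  x(13) = 14.
Since (x(12), x(13)) = (x(0), x(1)) = (2, 14) (two consecutive terms determine the rest), the sequence is periodic with period 12.
(943 - 0) mod 12 = 7, so x(943) = x(7) = 6.

6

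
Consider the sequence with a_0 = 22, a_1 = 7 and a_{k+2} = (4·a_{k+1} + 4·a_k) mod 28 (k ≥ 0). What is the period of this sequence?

a_0 = 22; a_1 = 7; a_2 = 4; a_3 = 16; a_4 = 24; a_5 = 20; a_6 = 8; a_7 = 0; a_8 = 4; a_9 = 16.
Since (a_8, a_9) = (a_2, a_3) = (4, 16) (two consecutive terms determine the rest), the sequence is eventually periodic: after a pre-period of length 2 it cycles with period 6.

6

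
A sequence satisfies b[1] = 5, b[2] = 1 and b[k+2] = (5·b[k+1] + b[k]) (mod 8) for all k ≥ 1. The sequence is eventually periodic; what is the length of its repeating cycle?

Listing terms: b[1] = 5; b[2] = 1; b[3] = 2; b[4] = 3; b[5] = 1; b[6] = 0; b[7] = 1; b[8] = 5; b[9] = 2; b[10] = 7; b[11] = 5; b[12] = 0; b[13] = 5; b[14] = 1.
The sequence repeats with period 12.

12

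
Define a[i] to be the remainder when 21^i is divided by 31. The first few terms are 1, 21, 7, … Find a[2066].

a[0] = 1,  a[1] = 21,  a[2] = 7,  a[3] = 23,  a[4] = 18,  a[5] = 6,  a[6] = 2,  a[7] = 11,  a[8] = 14,  a[9] = 15,  a[10] = 5,  a[11] = 12,  a[12] = 4,  a[13] = 22,  a[14] = 28,  a[15] = 30,  a[16] = 10,  a[17] = 24,  a[18] = 8,  a[19] = 13,  a[20] = 25,  a[21] = 29,  a[22] = 20,  a[23] = 17,  a[24] = 16,  a[25] = 26,  a[26] = 19,  a[27] = 27,  a[28] = 9,  a[29] = 3,  a[30] = 1.
Since a[30] = a[0] = 1, the sequence is periodic with period 30.
(2066 - 0) mod 30 = 26, so a[2066] = a[26] = 19.

19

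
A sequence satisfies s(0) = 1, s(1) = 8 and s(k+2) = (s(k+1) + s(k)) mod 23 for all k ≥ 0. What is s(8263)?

s(0) = 1,  s(1) = 8,  s(2) = 9,  s(3) = 17,  s(4) = 3,  s(5) = 20,  s(6) = 0,  s(7) = 20,  s(8) = 20,  s(9) = 17,  s(10) = 14,  s(11) = 8,  s(12) = 22,  s(13) = 7,  s(14) = 6,  s(15) = 13,  s(16) = 19,  s(17) = 9,  s(18) = 5,  s(19) = 14,  s(20) = 19,  s(21) = 10,  s(22) = 6,  s(23) = 16,  s(24) = 22,  s(25) = 15,  s(26) = 14,  s(27) = 6,  s(28) = 20,  s(29) = 3,  s(30) = 0,  s(31) = 3,  s(32) = 3,  s(33) = 6,  s(34) = 9,  s(35) = 15,  s(36) = 1,  s(37) = 16,  s(38) = 17,  s(39) = 10,  s(40) = 4,  s(41) = 14,  s(42) = 18,  s(43) = 9,  s(44) = 4,  s(45) = 13,  s(46) = 17,  s(47) = 7,  s(48) = 1,  s(49) = 8.
The sequence repeats with period 48.
So s(8263) = s(0 + ((8263-0) mod 48)) = s(7) = 20.

20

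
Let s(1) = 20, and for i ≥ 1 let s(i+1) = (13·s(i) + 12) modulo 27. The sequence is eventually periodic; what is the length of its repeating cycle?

Listing terms: s(1) = 20; s(2) = 2; s(3) = 11; s(4) = 20.
The sequence repeats with period 3.

3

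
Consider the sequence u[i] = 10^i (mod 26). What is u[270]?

u[0] = 1,  u[1] = 10,  u[2] = 22,  u[3] = 12,  u[4] = 16,  u[5] = 4,  u[6] = 14,  u[7] = 10.
Since u[7] = u[1] = 10, the sequence is eventually periodic: after a pre-period of length 1 it cycles with period 6.
For i ≥ 1, u[i] depends only on (i - 1) mod 6. (270 - 1) mod 6 = 5, so u[270] = u[6] = 14.

14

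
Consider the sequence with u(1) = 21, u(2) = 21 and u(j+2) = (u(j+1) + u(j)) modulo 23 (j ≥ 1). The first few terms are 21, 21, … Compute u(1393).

21

Computing terms: u(1) = 21; u(2) = 21; u(3) = 19; u(4) = 17; u(5) = 13; u(6) = 7; u(7) = 20; u(8) = 4; u(9) = 1; u(10) = 5; u(11) = 6; u(12) = 11; u(13) = 17; u(14) = 5; u(15) = 22; u(16) = 4; u(17) = 3; u(18) = 7; u(19) = 10; u(20) = 17; u(21) = 4; u(22) = 21; u(23) = 2; u(24) = 0; u(25) = 2; u(26) = 2; u(27) = 4; u(28) = 6; u(29) = 10; u(30) = 16; u(31) = 3; u(32) = 19; u(33) = 22; u(34) = 18; u(35) = 17; u(36) = 12; u(37) = 6; u(38) = 18; u(39) = 1; u(40) = 19; u(41) = 20; u(42) = 16; u(43) = 13; u(44) = 6; u(45) = 19; u(46) = 2; u(47) = 21; u(48) = 0; u(49) = 21; u(50) = 21.
The sequence repeats with period 48.
So u(1393) = u(1 + ((1393-1) mod 48)) = u(1) = 21.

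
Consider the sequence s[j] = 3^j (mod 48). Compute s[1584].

33

Computing terms: s[0] = 1; s[1] = 3; s[2] = 9; s[3] = 27; s[4] = 33; s[5] = 3.
Since s[5] = s[1] = 3, the sequence is eventually periodic: after a pre-period of length 1 it cycles with period 4.
For j ≥ 1, s[j] depends only on (j - 1) mod 4. (1584 - 1) mod 4 = 3, so s[1584] = s[4] = 33.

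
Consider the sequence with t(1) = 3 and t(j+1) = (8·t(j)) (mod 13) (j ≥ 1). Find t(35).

10

Computing terms: t(1) = 3; t(2) = 11; t(3) = 10; t(4) = 2; t(5) = 3.
The sequence repeats with period 4.
So t(35) = t(1 + ((35-1) mod 4)) = t(3) = 10.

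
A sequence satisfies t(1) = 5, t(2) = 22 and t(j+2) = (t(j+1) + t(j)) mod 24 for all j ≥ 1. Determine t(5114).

Listing terms: t(1) = 5,  t(2) = 22,  t(3) = 3,  t(4) = 1,  t(5) = 4,  t(6) = 5,  t(7) = 9,  t(8) = 14,  t(9) = 23,  t(10) = 13,  t(11) = 12,  t(12) = 1,  t(13) = 13,  t(14) = 14,  t(15) = 3,  t(16) = 17,  t(17) = 20,  t(18) = 13,  t(19) = 9,  t(20) = 22,  t(21) = 7,  t(22) = 5,  t(23) = 12,  t(24) = 17,  t(25) = 5,  t(26) = 22.
The sequence repeats with period 24.
(5114 - 1) mod 24 = 1, so t(5114) = t(2) = 22.

22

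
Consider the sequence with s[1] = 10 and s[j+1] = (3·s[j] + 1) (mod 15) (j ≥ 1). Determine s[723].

4

Listing terms: s[1] = 10; s[2] = 1; s[3] = 4; s[4] = 13; s[5] = 10.
Since s[5] = s[1] = 10, the sequence is periodic with period 4.
(723 - 1) mod 4 = 2, so s[723] = s[3] = 4.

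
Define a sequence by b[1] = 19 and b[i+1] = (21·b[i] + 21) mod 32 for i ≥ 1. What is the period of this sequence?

b[1] = 19; b[2] = 4; b[3] = 9; b[4] = 18; b[5] = 15; b[6] = 16; b[7] = 5; b[8] = 30; b[9] = 11; b[10] = 28; b[11] = 1; b[12] = 10; b[13] = 7; b[14] = 8; b[15] = 29; b[16] = 22; b[17] = 3; b[18] = 20; b[19] = 25; b[20] = 2; b[21] = 31; b[22] = 0; b[23] = 21; b[24] = 14; b[25] = 27; b[26] = 12; b[27] = 17; b[28] = 26; b[29] = 23; b[30] = 24; b[31] = 13; b[32] = 6; b[33] = 19.
The sequence repeats with period 32.

32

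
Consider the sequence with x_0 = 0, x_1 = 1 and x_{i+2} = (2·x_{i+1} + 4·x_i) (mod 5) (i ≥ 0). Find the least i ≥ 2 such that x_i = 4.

4

We have x_0 = 0; x_1 = 1; x_2 = 2; x_3 = 3; x_4 = 4; x_5 = 0; x_6 = 1.
Since (x_5, x_6) = (x_0, x_1) = (0, 1) (two consecutive terms determine the rest), the sequence is periodic with period 5.
The value 4 first appears (with i ≥ 2) at x_4.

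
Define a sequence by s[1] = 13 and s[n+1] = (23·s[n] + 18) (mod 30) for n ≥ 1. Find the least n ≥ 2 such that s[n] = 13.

s[1] = 13, s[2] = 17, s[3] = 19, s[4] = 5, s[5] = 13.
Since s[5] = s[1] = 13, the sequence is periodic with period 4.
The value 13 next appears (with n ≥ 2) at s[5].

5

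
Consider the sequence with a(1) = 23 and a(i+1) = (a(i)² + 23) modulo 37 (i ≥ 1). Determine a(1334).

34

a(1) = 23; a(2) = 34; a(3) = 32; a(4) = 11; a(5) = 33; a(6) = 2; a(7) = 27; a(8) = 12; a(9) = 19; a(10) = 14; a(11) = 34.
Since a(11) = a(2) = 34, the sequence is eventually periodic: after a pre-period of length 1 it cycles with period 9.
For i ≥ 2, a(i) depends only on (i - 2) mod 9. (1334 - 2) mod 9 = 0, so a(1334) = a(2) = 34.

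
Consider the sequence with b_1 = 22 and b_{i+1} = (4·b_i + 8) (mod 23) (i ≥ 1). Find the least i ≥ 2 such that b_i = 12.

4

Computing terms: b_1 = 22; b_2 = 4; b_3 = 1; b_4 = 12; b_5 = 10; b_6 = 2; b_7 = 16; b_8 = 3; b_9 = 20; b_{10} = 19; b_{11} = 15; b_{12} = 22.
Since b_{12} = b_1 = 22, the sequence is periodic with period 11.
The value 12 first appears (with i ≥ 2) at b_4.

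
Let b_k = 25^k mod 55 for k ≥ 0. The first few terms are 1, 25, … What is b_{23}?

5

b_0 = 1; b_1 = 25; b_2 = 20; b_3 = 5; b_4 = 15; b_5 = 45; b_6 = 25.
Since b_6 = b_1 = 25, the sequence is eventually periodic: after a pre-period of length 1 it cycles with period 5.
For k ≥ 1, b_k depends only on (k - 1) mod 5. (23 - 1) mod 5 = 2, so b_{23} = b_3 = 5.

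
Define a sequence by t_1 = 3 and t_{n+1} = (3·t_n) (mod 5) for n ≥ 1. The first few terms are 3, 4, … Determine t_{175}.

2

Computing terms: t_1 = 3,  t_2 = 4,  t_3 = 2,  t_4 = 1,  t_5 = 3.
The sequence repeats with period 4.
(175 - 1) mod 4 = 2, so t_{175} = t_3 = 2.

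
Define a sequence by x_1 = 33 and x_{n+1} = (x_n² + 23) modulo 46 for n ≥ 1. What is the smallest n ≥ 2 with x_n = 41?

3

Computing terms: x_1 = 33; x_2 = 8; x_3 = 41; x_4 = 2; x_5 = 27; x_6 = 16; x_7 = 3; x_8 = 32; x_9 = 35; x_{10} = 6; x_{11} = 13; x_{12} = 8.
Since x_{12} = x_2 = 8, the sequence is eventually periodic: after a pre-period of length 1 it cycles with period 10.
The value 41 first appears (with n ≥ 2) at x_3.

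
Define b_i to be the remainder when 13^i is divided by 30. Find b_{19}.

Listing terms: b_1 = 13; b_2 = 19; b_3 = 7; b_4 = 1; b_5 = 13.
The sequence repeats with period 4.
So b_{19} = b_{1 + ((19-1) mod 4)} = b_3 = 7.

7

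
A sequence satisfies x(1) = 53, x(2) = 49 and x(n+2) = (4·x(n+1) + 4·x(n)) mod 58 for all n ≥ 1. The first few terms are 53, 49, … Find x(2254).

Listing terms: x(1) = 53, x(2) = 49, x(3) = 2, x(4) = 30, x(5) = 12, x(6) = 52, x(7) = 24, x(8) = 14, x(9) = 36, x(10) = 26, x(11) = 16, x(12) = 52, x(13) = 40, x(14) = 20, x(15) = 8, x(16) = 54, x(17) = 16, x(18) = 48, x(19) = 24, x(20) = 56, x(21) = 30, x(22) = 54, x(23) = 46, x(24) = 52, x(25) = 44, x(26) = 36, x(27) = 30, x(28) = 32, x(29) = 16, x(30) = 18, x(31) = 20, x(32) = 36, x(33) = 50, x(34) = 54, x(35) = 10, x(36) = 24, x(37) = 20, x(38) = 2, x(39) = 30.
Since (x(38), x(39)) = (x(3), x(4)) = (2, 30) (two consecutive terms determine the rest), the sequence is eventually periodic: after a pre-period of length 2 it cycles with period 35.
For n ≥ 3, x(n) depends only on (n - 3) mod 35. (2254 - 3) mod 35 = 11, so x(2254) = x(14) = 20.

20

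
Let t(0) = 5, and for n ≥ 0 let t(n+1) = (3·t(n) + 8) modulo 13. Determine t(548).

12

Listing terms: t(0) = 5,  t(1) = 10,  t(2) = 12,  t(3) = 5.
Since t(3) = t(0) = 5, the sequence is periodic with period 3.
So t(548) = t(0 + ((548-0) mod 3)) = t(2) = 12.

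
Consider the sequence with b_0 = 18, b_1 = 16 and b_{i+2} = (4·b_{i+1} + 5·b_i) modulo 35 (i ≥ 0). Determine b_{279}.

Computing terms: b_0 = 18,  b_1 = 16,  b_2 = 14,  b_3 = 31,  b_4 = 19,  b_5 = 21,  b_6 = 4,  b_7 = 16,  b_8 = 14.
Since (b_7, b_8) = (b_1, b_2) = (16, 14) (two consecutive terms determine the rest), the sequence is eventually periodic: after a pre-period of length 1 it cycles with period 6.
For i ≥ 1, b_i depends only on (i - 1) mod 6. (279 - 1) mod 6 = 2, so b_{279} = b_3 = 31.

31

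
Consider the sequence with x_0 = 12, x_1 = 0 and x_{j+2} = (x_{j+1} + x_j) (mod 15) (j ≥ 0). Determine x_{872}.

Listing terms: x_0 = 12; x_1 = 0; x_2 = 12; x_3 = 12; x_4 = 9; x_5 = 6; x_6 = 0; x_7 = 6; x_8 = 6; x_9 = 12; x_{10} = 3; x_{11} = 0; x_{12} = 3; x_{13} = 3; x_{14} = 6; x_{15} = 9; x_{16} = 0; x_{17} = 9; x_{18} = 9; x_{19} = 3; x_{20} = 12; x_{21} = 0.
The sequence repeats with period 20.
(872 - 0) mod 20 = 12, so x_{872} = x_{12} = 3.

3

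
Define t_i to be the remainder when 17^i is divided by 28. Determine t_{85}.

t_0 = 1, t_1 = 17, t_2 = 9, t_3 = 13, t_4 = 25, t_5 = 5, t_6 = 1.
Since t_6 = t_0 = 1, the sequence is periodic with period 6.
(85 - 0) mod 6 = 1, so t_{85} = t_1 = 17.

17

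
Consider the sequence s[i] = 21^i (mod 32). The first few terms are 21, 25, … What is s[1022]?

Listing terms: s[1] = 21,  s[2] = 25,  s[3] = 13,  s[4] = 17,  s[5] = 5,  s[6] = 9,  s[7] = 29,  s[8] = 1,  s[9] = 21.
Since s[9] = s[1] = 21, the sequence is periodic with period 8.
(1022 - 1) mod 8 = 5, so s[1022] = s[6] = 9.

9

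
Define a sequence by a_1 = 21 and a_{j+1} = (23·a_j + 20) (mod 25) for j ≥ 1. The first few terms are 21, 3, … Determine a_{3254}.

13

a_1 = 21,  a_2 = 3,  a_3 = 14,  a_4 = 17,  a_5 = 11,  a_6 = 23,  a_7 = 24,  a_8 = 22,  a_9 = 1,  a_{10} = 18,  a_{11} = 9,  a_{12} = 2,  a_{13} = 16,  a_{14} = 13,  a_{15} = 19,  a_{16} = 7,  a_{17} = 6,  a_{18} = 8,  a_{19} = 4,  a_{20} = 12,  a_{21} = 21.
Since a_{21} = a_1 = 21, the sequence is periodic with period 20.
So a_{3254} = a_{1 + ((3254-1) mod 20)} = a_{14} = 13.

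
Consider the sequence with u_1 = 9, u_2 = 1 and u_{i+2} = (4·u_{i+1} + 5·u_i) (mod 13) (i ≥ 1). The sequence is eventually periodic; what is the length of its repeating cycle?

u_1 = 9; u_2 = 1; u_3 = 10; u_4 = 6; u_5 = 9; u_6 = 1.
The sequence repeats with period 4.

4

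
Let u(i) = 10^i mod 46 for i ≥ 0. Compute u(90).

Computing terms: u(0) = 1; u(1) = 10; u(2) = 8; u(3) = 34; u(4) = 18; u(5) = 42; u(6) = 6; u(7) = 14; u(8) = 2; u(9) = 20; u(10) = 16; u(11) = 22; u(12) = 36; u(13) = 38; u(14) = 12; u(15) = 28; u(16) = 4; u(17) = 40; u(18) = 32; u(19) = 44; u(20) = 26; u(21) = 30; u(22) = 24; u(23) = 10.
Since u(23) = u(1) = 10, the sequence is eventually periodic: after a pre-period of length 1 it cycles with period 22.
For i ≥ 1, u(i) depends only on (i - 1) mod 22. (90 - 1) mod 22 = 1, so u(90) = u(2) = 8.

8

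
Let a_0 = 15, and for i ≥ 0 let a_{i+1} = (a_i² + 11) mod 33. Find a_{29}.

5

a_0 = 15; a_1 = 5; a_2 = 3; a_3 = 20; a_4 = 15.
Since a_4 = a_0 = 15, the sequence is periodic with period 4.
(29 - 0) mod 4 = 1, so a_{29} = a_1 = 5.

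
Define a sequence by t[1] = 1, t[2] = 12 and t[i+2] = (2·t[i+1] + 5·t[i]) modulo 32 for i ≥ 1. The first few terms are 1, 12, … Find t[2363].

21

We have t[1] = 1; t[2] = 12; t[3] = 29; t[4] = 22; t[5] = 29; t[6] = 8; t[7] = 1; t[8] = 10; t[9] = 25; t[10] = 4; t[11] = 5; t[12] = 30; t[13] = 21; t[14] = 0; t[15] = 9; t[16] = 18; t[17] = 17; t[18] = 28; t[19] = 13; t[20] = 6; t[21] = 13; t[22] = 24; t[23] = 17; t[24] = 26; t[25] = 9; t[26] = 20; t[27] = 21; t[28] = 14; t[29] = 5; t[30] = 16; t[31] = 25; t[32] = 2; t[33] = 1; t[34] = 12.
Since (t[33], t[34]) = (t[1], t[2]) = (1, 12) (two consecutive terms determine the rest), the sequence is periodic with period 32.
So t[2363] = t[1 + ((2363-1) mod 32)] = t[27] = 21.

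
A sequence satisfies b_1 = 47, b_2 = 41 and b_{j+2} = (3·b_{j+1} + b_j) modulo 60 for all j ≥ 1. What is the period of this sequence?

Computing terms: b_1 = 47,  b_2 = 41,  b_3 = 50,  b_4 = 11,  b_5 = 23,  b_6 = 20,  b_7 = 23,  b_8 = 29,  b_9 = 50,  b_{10} = 59,  b_{11} = 47,  b_{12} = 20,  b_{13} = 47,  b_{14} = 41.
The sequence repeats with period 12.

12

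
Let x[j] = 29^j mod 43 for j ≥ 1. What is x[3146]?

We have x[1] = 29,  x[2] = 24,  x[3] = 8,  x[4] = 17,  x[5] = 20,  x[6] = 21,  x[7] = 7,  x[8] = 31,  x[9] = 39,  x[10] = 13,  x[11] = 33,  x[12] = 11,  x[13] = 18,  x[14] = 6,  x[15] = 2,  x[16] = 15,  x[17] = 5,  x[18] = 16,  x[19] = 34,  x[20] = 40,  x[21] = 42,  x[22] = 14,  x[23] = 19,  x[24] = 35,  x[25] = 26,  x[26] = 23,  x[27] = 22,  x[28] = 36,  x[29] = 12,  x[30] = 4,  x[31] = 30,  x[32] = 10,  x[33] = 32,  x[34] = 25,  x[35] = 37,  x[36] = 41,  x[37] = 28,  x[38] = 38,  x[39] = 27,  x[40] = 9,  x[41] = 3,  x[42] = 1,  x[43] = 29.
The sequence repeats with period 42.
(3146 - 1) mod 42 = 37, so x[3146] = x[38] = 38.

38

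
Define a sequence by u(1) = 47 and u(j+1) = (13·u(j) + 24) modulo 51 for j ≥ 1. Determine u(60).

We have u(1) = 47,  u(2) = 23,  u(3) = 17,  u(4) = 41,  u(5) = 47.
The sequence repeats with period 4.
(60 - 1) mod 4 = 3, so u(60) = u(4) = 41.

41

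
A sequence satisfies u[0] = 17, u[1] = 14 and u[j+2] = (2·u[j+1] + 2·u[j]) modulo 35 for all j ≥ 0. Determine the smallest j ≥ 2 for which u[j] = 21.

9

Computing terms: u[0] = 17,  u[1] = 14,  u[2] = 27,  u[3] = 12,  u[4] = 8,  u[5] = 5,  u[6] = 26,  u[7] = 27,  u[8] = 1,  u[9] = 21,  u[10] = 9,  u[11] = 25,  u[12] = 33,  u[13] = 11,  u[14] = 18,  u[15] = 23,  u[16] = 12,  u[17] = 0,  u[18] = 24,  u[19] = 13,  u[20] = 4,  u[21] = 34,  u[22] = 6,  u[23] = 10,  u[24] = 32,  u[25] = 14,  u[26] = 22,  u[27] = 2,  u[28] = 13,  u[29] = 30,  u[30] = 16,  u[31] = 22,  u[32] = 6,  u[33] = 21,  u[34] = 19,  u[35] = 10,  u[36] = 23,  u[37] = 31,  u[38] = 3,  u[39] = 33,  u[40] = 2,  u[41] = 0,  u[42] = 4,  u[43] = 8,  u[44] = 24,  u[45] = 29,  u[46] = 1,  u[47] = 25,  u[48] = 17,  u[49] = 14.
The sequence repeats with period 48.
The value 21 first appears (with j ≥ 2) at u[9].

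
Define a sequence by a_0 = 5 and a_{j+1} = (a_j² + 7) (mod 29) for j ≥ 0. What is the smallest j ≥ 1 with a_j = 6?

6

We have a_0 = 5,  a_1 = 3,  a_2 = 16,  a_3 = 2,  a_4 = 11,  a_5 = 12,  a_6 = 6,  a_7 = 14,  a_8 = 0,  a_9 = 7,  a_{10} = 27,  a_{11} = 11.
Since a_{11} = a_4 = 11, the sequence is eventually periodic: after a pre-period of length 4 it cycles with period 7.
The value 6 first appears (with j ≥ 1) at a_6.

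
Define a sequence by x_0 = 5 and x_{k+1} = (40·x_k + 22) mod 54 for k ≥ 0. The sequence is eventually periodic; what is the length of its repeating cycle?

x_0 = 5; x_1 = 6; x_2 = 46; x_3 = 26; x_4 = 36; x_5 = 4; x_6 = 20; x_7 = 12; x_8 = 16; x_9 = 14; x_{10} = 42; x_{11} = 28; x_{12} = 8; x_{13} = 18; x_{14} = 40; x_{15} = 2; x_{16} = 48; x_{17} = 52; x_{18} = 50; x_{19} = 24; x_{20} = 10; x_{21} = 44; x_{22} = 0; x_{23} = 22; x_{24} = 38; x_{25} = 30; x_{26} = 34; x_{27} = 32; x_{28} = 6.
Since x_{28} = x_1 = 6, the sequence is eventually periodic: after a pre-period of length 1 it cycles with period 27.

27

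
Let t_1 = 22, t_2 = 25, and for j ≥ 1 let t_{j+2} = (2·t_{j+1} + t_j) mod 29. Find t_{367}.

10

We have t_1 = 22; t_2 = 25; t_3 = 14; t_4 = 24; t_5 = 4; t_6 = 3; t_7 = 10; t_8 = 23; t_9 = 27; t_{10} = 19; t_{11} = 7; t_{12} = 4; t_{13} = 15; t_{14} = 5; t_{15} = 25; t_{16} = 26; t_{17} = 19; t_{18} = 6; t_{19} = 2; t_{20} = 10; t_{21} = 22; t_{22} = 25.
Since (t_{21}, t_{22}) = (t_1, t_2) = (22, 25) (two consecutive terms determine the rest), the sequence is periodic with period 20.
(367 - 1) mod 20 = 6, so t_{367} = t_7 = 10.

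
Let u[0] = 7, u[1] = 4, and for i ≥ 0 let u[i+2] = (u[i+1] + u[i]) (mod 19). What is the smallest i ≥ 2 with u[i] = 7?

4

Computing terms: u[0] = 7, u[1] = 4, u[2] = 11, u[3] = 15, u[4] = 7, u[5] = 3, u[6] = 10, u[7] = 13, u[8] = 4, u[9] = 17, u[10] = 2, u[11] = 0, u[12] = 2, u[13] = 2, u[14] = 4, u[15] = 6, u[16] = 10, u[17] = 16, u[18] = 7, u[19] = 4.
Since (u[18], u[19]) = (u[0], u[1]) = (7, 4) (two consecutive terms determine the rest), the sequence is periodic with period 18.
The value 7 first appears (with i ≥ 2) at u[4].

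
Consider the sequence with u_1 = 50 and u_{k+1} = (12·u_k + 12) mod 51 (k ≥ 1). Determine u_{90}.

21

Computing terms: u_1 = 50; u_2 = 0; u_3 = 12; u_4 = 3; u_5 = 48; u_6 = 27; u_7 = 30; u_8 = 15; u_9 = 39; u_{10} = 21; u_{11} = 9; u_{12} = 18; u_{13} = 24; u_{14} = 45; u_{15} = 42; u_{16} = 6; u_{17} = 33; u_{18} = 0.
Since u_{18} = u_2 = 0, the sequence is eventually periodic: after a pre-period of length 1 it cycles with period 16.
For k ≥ 2, u_k depends only on (k - 2) mod 16. (90 - 2) mod 16 = 8, so u_{90} = u_{10} = 21.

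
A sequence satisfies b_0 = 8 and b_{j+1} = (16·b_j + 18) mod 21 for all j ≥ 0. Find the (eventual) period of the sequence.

3

We have b_0 = 8,  b_1 = 20,  b_2 = 2,  b_3 = 8.
Since b_3 = b_0 = 8, the sequence is periodic with period 3.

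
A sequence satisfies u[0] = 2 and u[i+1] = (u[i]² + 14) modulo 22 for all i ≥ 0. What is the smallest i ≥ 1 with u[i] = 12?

3

We have u[0] = 2, u[1] = 18, u[2] = 8, u[3] = 12, u[4] = 4, u[5] = 8.
Since u[5] = u[2] = 8, the sequence is eventually periodic: after a pre-period of length 2 it cycles with period 3.
The value 12 first appears (with i ≥ 1) at u[3].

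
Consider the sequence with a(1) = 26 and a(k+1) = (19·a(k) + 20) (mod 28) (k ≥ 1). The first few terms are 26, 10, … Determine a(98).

10

We have a(1) = 26; a(2) = 10; a(3) = 14; a(4) = 6; a(5) = 22; a(6) = 18; a(7) = 26.
The sequence repeats with period 6.
So a(98) = a(1 + ((98-1) mod 6)) = a(2) = 10.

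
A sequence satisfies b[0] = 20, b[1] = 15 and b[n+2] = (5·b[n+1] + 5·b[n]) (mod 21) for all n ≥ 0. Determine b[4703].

4

b[0] = 20; b[1] = 15; b[2] = 7; b[3] = 5; b[4] = 18; b[5] = 10; b[6] = 14; b[7] = 15; b[8] = 19; b[9] = 2; b[10] = 0; b[11] = 10; b[12] = 8; b[13] = 6; b[14] = 7; b[15] = 2; b[16] = 3; b[17] = 4; b[18] = 14; b[19] = 6; b[20] = 16; b[21] = 5; b[22] = 0; b[23] = 4; b[24] = 20; b[25] = 15.
Since (b[24], b[25]) = (b[0], b[1]) = (20, 15) (two consecutive terms determine the rest), the sequence is periodic with period 24.
So b[4703] = b[0 + ((4703-0) mod 24)] = b[23] = 4.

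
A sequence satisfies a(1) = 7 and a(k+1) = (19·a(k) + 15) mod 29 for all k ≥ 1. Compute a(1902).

Computing terms: a(1) = 7, a(2) = 3, a(3) = 14, a(4) = 20, a(5) = 18, a(6) = 9, a(7) = 12, a(8) = 11, a(9) = 21, a(10) = 8, a(11) = 22, a(12) = 27, a(13) = 6, a(14) = 13, a(15) = 1, a(16) = 5, a(17) = 23, a(18) = 17, a(19) = 19, a(20) = 28, a(21) = 25, a(22) = 26, a(23) = 16, a(24) = 0, a(25) = 15, a(26) = 10, a(27) = 2, a(28) = 24, a(29) = 7.
The sequence repeats with period 28.
(1902 - 1) mod 28 = 25, so a(1902) = a(26) = 10.

10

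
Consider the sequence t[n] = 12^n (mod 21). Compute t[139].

12

We have t[1] = 12, t[2] = 18, t[3] = 6, t[4] = 9, t[5] = 3, t[6] = 15, t[7] = 12.
Since t[7] = t[1] = 12, the sequence is periodic with period 6.
So t[139] = t[1 + ((139-1) mod 6)] = t[1] = 12.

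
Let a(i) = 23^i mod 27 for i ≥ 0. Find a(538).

22

Listing terms: a(0) = 1; a(1) = 23; a(2) = 16; a(3) = 17; a(4) = 13; a(5) = 2; a(6) = 19; a(7) = 5; a(8) = 7; a(9) = 26; a(10) = 4; a(11) = 11; a(12) = 10; a(13) = 14; a(14) = 25; a(15) = 8; a(16) = 22; a(17) = 20; a(18) = 1.
The sequence repeats with period 18.
(538 - 0) mod 18 = 16, so a(538) = a(16) = 22.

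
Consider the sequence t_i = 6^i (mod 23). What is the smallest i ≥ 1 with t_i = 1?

11

Listing terms: t_0 = 1; t_1 = 6; t_2 = 13; t_3 = 9; t_4 = 8; t_5 = 2; t_6 = 12; t_7 = 3; t_8 = 18; t_9 = 16; t_{10} = 4; t_{11} = 1.
The sequence repeats with period 11.
The value 1 next appears (with i ≥ 1) at t_{11}.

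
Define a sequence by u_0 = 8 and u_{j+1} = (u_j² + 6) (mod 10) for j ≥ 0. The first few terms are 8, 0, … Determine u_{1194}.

2

We have u_0 = 8, u_1 = 0, u_2 = 6, u_3 = 2, u_4 = 0.
Since u_4 = u_1 = 0, the sequence is eventually periodic: after a pre-period of length 1 it cycles with period 3.
For j ≥ 1, u_j depends only on (j - 1) mod 3. (1194 - 1) mod 3 = 2, so u_{1194} = u_3 = 2.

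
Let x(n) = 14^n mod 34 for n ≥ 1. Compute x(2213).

We have x(1) = 14,  x(2) = 26,  x(3) = 24,  x(4) = 30,  x(5) = 12,  x(6) = 32,  x(7) = 6,  x(8) = 16,  x(9) = 20,  x(10) = 8,  x(11) = 10,  x(12) = 4,  x(13) = 22,  x(14) = 2,  x(15) = 28,  x(16) = 18,  x(17) = 14.
Since x(17) = x(1) = 14, the sequence is periodic with period 16.
So x(2213) = x(1 + ((2213-1) mod 16)) = x(5) = 12.

12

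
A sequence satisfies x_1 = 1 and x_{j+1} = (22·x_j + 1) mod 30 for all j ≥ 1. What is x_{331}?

7

Listing terms: x_1 = 1; x_2 = 23; x_3 = 27; x_4 = 25; x_5 = 11; x_6 = 3; x_7 = 7; x_8 = 5; x_9 = 21; x_{10} = 13; x_{11} = 17; x_{12} = 15; x_{13} = 1.
Since x_{13} = x_1 = 1, the sequence is periodic with period 12.
So x_{331} = x_{1 + ((331-1) mod 12)} = x_7 = 7.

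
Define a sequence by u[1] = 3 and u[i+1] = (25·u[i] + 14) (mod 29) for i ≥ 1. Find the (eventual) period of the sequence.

Computing terms: u[1] = 3,  u[2] = 2,  u[3] = 6,  u[4] = 19,  u[5] = 25,  u[6] = 1,  u[7] = 10,  u[8] = 3.
The sequence repeats with period 7.

7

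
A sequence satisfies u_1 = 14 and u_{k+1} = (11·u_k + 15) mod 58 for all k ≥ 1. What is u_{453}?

u_1 = 14, u_2 = 53, u_3 = 18, u_4 = 39, u_5 = 38, u_6 = 27, u_7 = 22, u_8 = 25, u_9 = 0, u_{10} = 15, u_{11} = 6, u_{12} = 23, u_{13} = 36, u_{14} = 5, u_{15} = 12, u_{16} = 31, u_{17} = 8, u_{18} = 45, u_{19} = 46, u_{20} = 57, u_{21} = 4, u_{22} = 1, u_{23} = 26, u_{24} = 11, u_{25} = 20, u_{26} = 3, u_{27} = 48, u_{28} = 21, u_{29} = 14.
Since u_{29} = u_1 = 14, the sequence is periodic with period 28.
(453 - 1) mod 28 = 4, so u_{453} = u_5 = 38.

38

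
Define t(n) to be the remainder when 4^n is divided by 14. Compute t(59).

t(1) = 4; t(2) = 2; t(3) = 8; t(4) = 4.
The sequence repeats with period 3.
So t(59) = t(1 + ((59-1) mod 3)) = t(2) = 2.

2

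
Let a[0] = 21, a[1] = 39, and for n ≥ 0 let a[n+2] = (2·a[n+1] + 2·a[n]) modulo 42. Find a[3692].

a[0] = 21; a[1] = 39; a[2] = 36; a[3] = 24; a[4] = 36; a[5] = 36; a[6] = 18; a[7] = 24; a[8] = 0; a[9] = 6; a[10] = 12; a[11] = 36; a[12] = 12; a[13] = 12; a[14] = 6; a[15] = 36; a[16] = 0; a[17] = 30; a[18] = 18; a[19] = 12; a[20] = 18; a[21] = 18; a[22] = 30; a[23] = 12; a[24] = 0; a[25] = 24; a[26] = 6; a[27] = 18; a[28] = 6; a[29] = 6; a[30] = 24; a[31] = 18; a[32] = 0; a[33] = 36; a[34] = 30; a[35] = 6; a[36] = 30; a[37] = 30; a[38] = 36; a[39] = 6; a[40] = 0; a[41] = 12; a[42] = 24; a[43] = 30; a[44] = 24; a[45] = 24; a[46] = 12; a[47] = 30; a[48] = 0; a[49] = 18; a[50] = 36; a[51] = 24.
Since (a[50], a[51]) = (a[2], a[3]) = (36, 24) (two consecutive terms determine the rest), the sequence is eventually periodic: after a pre-period of length 2 it cycles with period 48.
For n ≥ 2, a[n] depends only on (n - 2) mod 48. (3692 - 2) mod 48 = 42, so a[3692] = a[44] = 24.

24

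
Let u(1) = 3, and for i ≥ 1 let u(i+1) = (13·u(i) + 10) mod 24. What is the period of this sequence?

12

Listing terms: u(1) = 3, u(2) = 1, u(3) = 23, u(4) = 21, u(5) = 19, u(6) = 17, u(7) = 15, u(8) = 13, u(9) = 11, u(10) = 9, u(11) = 7, u(12) = 5, u(13) = 3.
Since u(13) = u(1) = 3, the sequence is periodic with period 12.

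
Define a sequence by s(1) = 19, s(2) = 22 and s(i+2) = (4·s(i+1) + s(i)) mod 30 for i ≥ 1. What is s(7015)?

We have s(1) = 19; s(2) = 22; s(3) = 17; s(4) = 0; s(5) = 17; s(6) = 8; s(7) = 19; s(8) = 24; s(9) = 25; s(10) = 4; s(11) = 11; s(12) = 18; s(13) = 23; s(14) = 20; s(15) = 13; s(16) = 12; s(17) = 1; s(18) = 16; s(19) = 5; s(20) = 6; s(21) = 29; s(22) = 2; s(23) = 7; s(24) = 0; s(25) = 7; s(26) = 28; s(27) = 29; s(28) = 24; s(29) = 5; s(30) = 14; s(31) = 1; s(32) = 18; s(33) = 13; s(34) = 10; s(35) = 23; s(36) = 12; s(37) = 11; s(38) = 26; s(39) = 25; s(40) = 6; s(41) = 19; s(42) = 22.
Since (s(41), s(42)) = (s(1), s(2)) = (19, 22) (two consecutive terms determine the rest), the sequence is periodic with period 40.
(7015 - 1) mod 40 = 14, so s(7015) = s(15) = 13.

13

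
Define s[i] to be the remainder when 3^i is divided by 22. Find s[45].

s[1] = 3; s[2] = 9; s[3] = 5; s[4] = 15; s[5] = 1; s[6] = 3.
The sequence repeats with period 5.
(45 - 1) mod 5 = 4, so s[45] = s[5] = 1.

1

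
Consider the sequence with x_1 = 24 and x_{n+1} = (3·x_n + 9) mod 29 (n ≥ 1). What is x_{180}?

Computing terms: x_1 = 24, x_2 = 23, x_3 = 20, x_4 = 11, x_5 = 13, x_6 = 19, x_7 = 8, x_8 = 4, x_9 = 21, x_{10} = 14, x_{11} = 22, x_{12} = 17, x_{13} = 2, x_{14} = 15, x_{15} = 25, x_{16} = 26, x_{17} = 0, x_{18} = 9, x_{19} = 7, x_{20} = 1, x_{21} = 12, x_{22} = 16, x_{23} = 28, x_{24} = 6, x_{25} = 27, x_{26} = 3, x_{27} = 18, x_{28} = 5, x_{29} = 24.
Since x_{29} = x_1 = 24, the sequence is periodic with period 28.
So x_{180} = x_{1 + ((180-1) mod 28)} = x_{12} = 17.

17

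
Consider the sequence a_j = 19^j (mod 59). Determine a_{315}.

a_1 = 19,  a_2 = 7,  a_3 = 15,  a_4 = 49,  a_5 = 46,  a_6 = 48,  a_7 = 27,  a_8 = 41,  a_9 = 12,  a_{10} = 51,  a_{11} = 25,  a_{12} = 3,  a_{13} = 57,  a_{14} = 21,  a_{15} = 45,  a_{16} = 29,  a_{17} = 20,  a_{18} = 26,  a_{19} = 22,  a_{20} = 5,  a_{21} = 36,  a_{22} = 35,  a_{23} = 16,  a_{24} = 9,  a_{25} = 53,  a_{26} = 4,  a_{27} = 17,  a_{28} = 28,  a_{29} = 1,  a_{30} = 19.
Since a_{30} = a_1 = 19, the sequence is periodic with period 29.
(315 - 1) mod 29 = 24, so a_{315} = a_{25} = 53.

53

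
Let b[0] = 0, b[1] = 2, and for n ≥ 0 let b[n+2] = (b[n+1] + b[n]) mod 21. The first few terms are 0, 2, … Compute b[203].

10

Computing terms: b[0] = 0; b[1] = 2; b[2] = 2; b[3] = 4; b[4] = 6; b[5] = 10; b[6] = 16; b[7] = 5; b[8] = 0; b[9] = 5; b[10] = 5; b[11] = 10; b[12] = 15; b[13] = 4; b[14] = 19; b[15] = 2; b[16] = 0; b[17] = 2.
The sequence repeats with period 16.
So b[203] = b[0 + ((203-0) mod 16)] = b[11] = 10.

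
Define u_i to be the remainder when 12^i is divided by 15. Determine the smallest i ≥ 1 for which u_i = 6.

Listing terms: u_0 = 1; u_1 = 12; u_2 = 9; u_3 = 3; u_4 = 6; u_5 = 12.
Since u_5 = u_1 = 12, the sequence is eventually periodic: after a pre-period of length 1 it cycles with period 4.
The value 6 first appears (with i ≥ 1) at u_4.

4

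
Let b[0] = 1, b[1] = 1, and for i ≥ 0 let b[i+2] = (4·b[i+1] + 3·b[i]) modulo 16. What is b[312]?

We have b[0] = 1; b[1] = 1; b[2] = 7; b[3] = 15; b[4] = 1; b[5] = 1.
The sequence repeats with period 4.
(312 - 0) mod 4 = 0, so b[312] = b[0] = 1.

1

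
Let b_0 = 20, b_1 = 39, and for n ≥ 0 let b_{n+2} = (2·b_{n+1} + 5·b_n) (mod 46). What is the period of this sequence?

22

We have b_0 = 20; b_1 = 39; b_2 = 40; b_3 = 45; b_4 = 14; b_5 = 23; b_6 = 24; b_7 = 25; b_8 = 32; b_9 = 5; b_{10} = 32; b_{11} = 43; b_{12} = 16; b_{13} = 17; b_{14} = 22; b_{15} = 37; b_{16} = 0; b_{17} = 1; b_{18} = 2; b_{19} = 9; b_{20} = 28; b_{21} = 9; b_{22} = 20; b_{23} = 39.
Since (b_{22}, b_{23}) = (b_0, b_1) = (20, 39) (two consecutive terms determine the rest), the sequence is periodic with period 22.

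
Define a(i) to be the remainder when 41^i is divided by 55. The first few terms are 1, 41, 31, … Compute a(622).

31

Computing terms: a(0) = 1,  a(1) = 41,  a(2) = 31,  a(3) = 6,  a(4) = 26,  a(5) = 21,  a(6) = 36,  a(7) = 46,  a(8) = 16,  a(9) = 51,  a(10) = 1.
Since a(10) = a(0) = 1, the sequence is periodic with period 10.
So a(622) = a(0 + ((622-0) mod 10)) = a(2) = 31.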